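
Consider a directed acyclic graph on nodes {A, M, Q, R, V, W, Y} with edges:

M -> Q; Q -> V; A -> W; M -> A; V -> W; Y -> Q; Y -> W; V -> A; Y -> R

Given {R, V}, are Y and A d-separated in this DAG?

6 paths connect Y and A; each must be blocked for d-separation to hold:
Path 1: Y → Q → V → A
  V is a chain here and V is conditioned on, so the path is blocked at V.
Path 2: Y → Q → V → W ← A
  V is a chain here and V is conditioned on, so the path is blocked at V.
Path 3: Y → Q ← M → A
  Q is a collider and its descendant V is conditioned on, which opens it; M is a fork and M is not conditioned on — no node blocks this path, so it is active.
Path 4: Y → W ← A
  W is a collider here and neither W nor any of its descendants is conditioned on, so the collider stays closed — the path is blocked at W.
Path 5: Y → W ← V → A
  W is a collider here and neither W nor any of its descendants is conditioned on, so the collider stays closed — the path is blocked at W.
Path 6: Y → W ← V ← Q ← M → A
  W is a collider here and neither W nor any of its descendants is conditioned on, so the collider stays closed — the path is blocked at W.
Because an active path exists, Y and A are not d-separated.

No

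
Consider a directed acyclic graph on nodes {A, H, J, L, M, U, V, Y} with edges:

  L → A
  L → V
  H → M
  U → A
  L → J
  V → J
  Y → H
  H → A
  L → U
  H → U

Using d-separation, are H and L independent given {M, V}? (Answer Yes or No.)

4 paths connect H and L; each must be blocked for d-separation to hold:
  1. H → A ← L — A:collider[blocks] ⇒ blocked
  2. H → A ← U ← L — A:collider[blocks]; U:chain[open] ⇒ blocked
  3. H → U → A ← L — U:chain[open]; A:collider[blocks] ⇒ blocked
  4. H → U ← L — U:collider[blocks] ⇒ blocked
Every path is blocked, so H and L are d-separated given {M, V}.

Yes — H and L are d-separated given {M, V}.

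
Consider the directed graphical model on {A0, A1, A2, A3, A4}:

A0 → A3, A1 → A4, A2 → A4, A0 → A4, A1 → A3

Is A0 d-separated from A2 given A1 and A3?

Yes — A0 and A2 are d-separated given {A1, A3}.

There are 2 undirected paths between A0 and A2; checking each against the conditioning set {A1, A3}:
  1. A0 → A4 ← A2 — A4:collider[blocks] ⇒ blocked
  2. A0 → A3 ← A1 → A4 ← A2 — A3:collider[open]; A1:fork[blocks]; A4:collider[blocks] ⇒ blocked
All paths are blocked; A0 ⊥ A2 | {A1, A3} holds.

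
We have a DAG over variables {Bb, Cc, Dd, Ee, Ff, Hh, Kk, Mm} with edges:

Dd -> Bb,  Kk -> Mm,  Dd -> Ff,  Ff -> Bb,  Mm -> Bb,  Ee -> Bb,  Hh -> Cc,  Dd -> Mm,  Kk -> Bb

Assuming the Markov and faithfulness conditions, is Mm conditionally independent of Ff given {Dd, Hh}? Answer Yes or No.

Yes

We examine all 6 paths between Mm and Ff:
  1. Mm → Bb ← Ff — Bb:collider[blocks] ⇒ blocked
  2. Mm → Bb ← Dd → Ff — Bb:collider[blocks]; Dd:fork[blocks] ⇒ blocked
  3. Mm ← Kk → Bb ← Ff — Kk:fork[open]; Bb:collider[blocks] ⇒ blocked
  4. Mm ← Kk → Bb ← Dd → Ff — Kk:fork[open]; Bb:collider[blocks]; Dd:fork[blocks] ⇒ blocked
  5. Mm ← Dd → Bb ← Ff — Dd:fork[blocks]; Bb:collider[blocks] ⇒ blocked
  6. Mm ← Dd → Ff — Dd:fork[blocks] ⇒ blocked
Every path is blocked, so Mm and Ff are d-separated given {Dd, Hh}.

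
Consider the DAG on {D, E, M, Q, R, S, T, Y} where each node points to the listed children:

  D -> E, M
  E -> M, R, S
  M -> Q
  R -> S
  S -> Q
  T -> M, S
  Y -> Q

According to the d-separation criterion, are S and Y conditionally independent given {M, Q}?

Enumerating the 6 paths from S to Y and testing each for blocking by {M, Q}:
Path 1: S ← T → M → Q ← Y
  M is a chain here and M is conditioned on, so the path is blocked at M.
Path 2: S → Q ← Y
  Q is a collider and Q is conditioned on, which opens it — no node blocks this path, so it is active.
Path 3: S ← R ← E → M → Q ← Y
  M is a chain here and M is conditioned on, so the path is blocked at M.
Path 4: S ← R ← E ← D → M → Q ← Y
  M is a chain here and M is conditioned on, so the path is blocked at M.
Path 5: S ← E → M → Q ← Y
  M is a chain here and M is conditioned on, so the path is blocked at M.
Path 6: S ← E ← D → M → Q ← Y
  M is a chain here and M is conditioned on, so the path is blocked at M.
Since the path S → Q ← Y is active, S and Y are not d-separated given {M, Q}.

No — S and Y are not d-separated given {M, Q}.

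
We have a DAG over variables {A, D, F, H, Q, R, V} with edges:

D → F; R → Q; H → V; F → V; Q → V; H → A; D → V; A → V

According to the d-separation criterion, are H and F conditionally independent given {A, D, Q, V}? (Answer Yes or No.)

4 paths connect H and F; each must be blocked for d-separation to hold:
Path 1: H → V ← F
  V is a collider and V is conditioned on, which opens it — no node blocks this path, so it is active.
Path 2: H → V ← D → F
  D is a fork here and D is conditioned on, so the path is blocked at D.
Path 3: H → A → V ← F
  A is a chain here and A is conditioned on, so the path is blocked at A.
Path 4: H → A → V ← D → F
  A is a chain here and A is conditioned on, so the path is blocked at A.
Because an active path exists, H and F are not d-separated.

No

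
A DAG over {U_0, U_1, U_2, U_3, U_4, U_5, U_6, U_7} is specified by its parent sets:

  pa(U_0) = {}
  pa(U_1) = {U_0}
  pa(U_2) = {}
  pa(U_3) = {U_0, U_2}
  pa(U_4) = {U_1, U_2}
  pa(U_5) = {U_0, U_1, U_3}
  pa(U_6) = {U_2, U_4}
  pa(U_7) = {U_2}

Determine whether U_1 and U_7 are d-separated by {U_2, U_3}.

Yes

There are 6 undirected paths between U_1 and U_7; checking each against the conditioning set {U_2, U_3}:
Path 1: U_1 → U_4 → U_6 ← U_2 → U_7
  U_6 is a collider here and neither U_6 nor any of its descendants is conditioned on, so the collider stays closed — the path is blocked at U_6.
Path 2: U_1 → U_4 ← U_2 → U_7
  U_4 is a collider here and neither U_4 nor any of its descendants is conditioned on, so the collider stays closed — the path is blocked at U_4.
Path 3: U_1 ← U_0 → U_3 ← U_2 → U_7
  U_2 is a fork here and U_2 is conditioned on, so the path is blocked at U_2.
Path 4: U_1 ← U_0 → U_5 ← U_3 ← U_2 → U_7
  U_5 is a collider here and neither U_5 nor any of its descendants is conditioned on, so the collider stays closed — the path is blocked at U_5.
Path 5: U_1 → U_5 ← U_3 ← U_2 → U_7
  U_5 is a collider here and neither U_5 nor any of its descendants is conditioned on, so the collider stays closed — the path is blocked at U_5.
Path 6: U_1 → U_5 ← U_0 → U_3 ← U_2 → U_7
  U_5 is a collider here and neither U_5 nor any of its descendants is conditioned on, so the collider stays closed — the path is blocked at U_5.
Since every path is blocked, d-separation holds.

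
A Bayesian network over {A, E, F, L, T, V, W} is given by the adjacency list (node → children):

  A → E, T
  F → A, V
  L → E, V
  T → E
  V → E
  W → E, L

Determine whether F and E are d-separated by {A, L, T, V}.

Yes — F and E are d-separated given {A, L, T, V}.

5 paths connect F and E; each must be blocked for d-separation to hold:
Path 1: F → A → T → E
  A is a chain here and A is conditioned on, so the path is blocked at A.
Path 2: F → A → E
  A is a chain here and A is conditioned on, so the path is blocked at A.
Path 3: F → V ← L ← W → E
  L is a chain here and L is conditioned on, so the path is blocked at L.
Path 4: F → V ← L → E
  L is a fork here and L is conditioned on, so the path is blocked at L.
Path 5: F → V → E
  V is a chain here and V is conditioned on, so the path is blocked at V.
All paths are blocked; F ⊥ E | {A, L, T, V} holds.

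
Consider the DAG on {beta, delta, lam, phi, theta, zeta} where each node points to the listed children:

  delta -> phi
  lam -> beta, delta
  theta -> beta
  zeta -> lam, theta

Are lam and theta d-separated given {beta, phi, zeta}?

Enumerating the 2 paths from lam to theta and testing each for blocking by {beta, phi, zeta}:
Path 1: lam → beta ← theta
  beta is a collider and beta is conditioned on, which opens it — no node blocks this path, so it is active.
Path 2: lam ← zeta → theta
  zeta is a fork here and zeta is conditioned on, so the path is blocked at zeta.
At least one path is unblocked, so d-separation fails.

No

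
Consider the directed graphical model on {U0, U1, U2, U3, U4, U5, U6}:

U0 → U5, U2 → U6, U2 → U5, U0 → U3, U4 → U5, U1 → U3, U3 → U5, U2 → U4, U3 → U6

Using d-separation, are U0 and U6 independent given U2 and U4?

No

We examine all 6 paths between U0 and U6:
Path 1: U0 → U3 → U6
  U3 is a chain and U3 is not conditioned on — no node blocks this path, so it is active.
Path 2: U0 → U3 → U5 ← U4 ← U2 → U6
  U5 is a collider here and neither U5 nor any of its descendants is conditioned on, so the collider stays closed — the path is blocked at U5.
Path 3: U0 → U3 → U5 ← U2 → U6
  U5 is a collider here and neither U5 nor any of its descendants is conditioned on, so the collider stays closed — the path is blocked at U5.
Path 4: U0 → U5 ← U3 → U6
  U5 is a collider here and neither U5 nor any of its descendants is conditioned on, so the collider stays closed — the path is blocked at U5.
Path 5: U0 → U5 ← U4 ← U2 → U6
  U5 is a collider here and neither U5 nor any of its descendants is conditioned on, so the collider stays closed — the path is blocked at U5.
Path 6: U0 → U5 ← U2 → U6
  U5 is a collider here and neither U5 nor any of its descendants is conditioned on, so the collider stays closed — the path is blocked at U5.
Because an active path exists, U0 and U6 are not d-separated.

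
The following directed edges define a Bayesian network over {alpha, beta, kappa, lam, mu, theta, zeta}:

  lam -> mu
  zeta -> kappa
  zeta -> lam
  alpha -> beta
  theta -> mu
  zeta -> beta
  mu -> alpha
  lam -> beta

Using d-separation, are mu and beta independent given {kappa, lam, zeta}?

There are 3 undirected paths between mu and beta; checking each against the conditioning set {kappa, lam, zeta}:
Path 1: mu ← lam ← zeta → beta
  lam is a chain here and lam is conditioned on, so the path is blocked at lam.
Path 2: mu ← lam → beta
  lam is a fork here and lam is conditioned on, so the path is blocked at lam.
Path 3: mu → alpha → beta
  alpha is a chain and alpha is not conditioned on — no node blocks this path, so it is active.
Because an active path exists, mu and beta are not d-separated.

No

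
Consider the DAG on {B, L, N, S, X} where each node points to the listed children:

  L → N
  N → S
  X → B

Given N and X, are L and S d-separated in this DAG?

The only undirected path from L to S is:
  1. L → N → S — N:chain[blocks] ⇒ blocked
Since every path is blocked, d-separation holds.

Yes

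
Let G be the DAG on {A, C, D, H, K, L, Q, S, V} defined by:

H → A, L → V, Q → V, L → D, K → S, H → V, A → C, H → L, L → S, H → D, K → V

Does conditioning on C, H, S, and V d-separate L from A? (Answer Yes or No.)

Yes

We examine all 4 paths between L and A:
  1. L ← H → A — H:fork[blocks] ⇒ blocked
  2. L → S ← K → V ← H → A — S:collider[open]; K:fork[open]; V:collider[open]; H:fork[blocks] ⇒ blocked
  3. L → D ← H → A — D:collider[blocks]; H:fork[blocks] ⇒ blocked
  4. L → V ← H → A — V:collider[open]; H:fork[blocks] ⇒ blocked
All paths are blocked; L ⊥ A | {C, H, S, V} holds.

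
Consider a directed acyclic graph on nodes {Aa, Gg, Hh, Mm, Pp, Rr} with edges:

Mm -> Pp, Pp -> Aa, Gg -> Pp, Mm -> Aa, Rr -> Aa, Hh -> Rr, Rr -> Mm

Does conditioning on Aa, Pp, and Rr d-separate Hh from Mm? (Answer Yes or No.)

Yes

There are 3 undirected paths between Hh and Mm; checking each against the conditioning set {Aa, Pp, Rr}:
Path 1: Hh → Rr → Aa ← Pp ← Mm
  Rr is a chain here and Rr is conditioned on, so the path is blocked at Rr.
Path 2: Hh → Rr → Aa ← Mm
  Rr is a chain here and Rr is conditioned on, so the path is blocked at Rr.
Path 3: Hh → Rr → Mm
  Rr is a chain here and Rr is conditioned on, so the path is blocked at Rr.
All paths are blocked; Hh ⊥ Mm | {Aa, Pp, Rr} holds.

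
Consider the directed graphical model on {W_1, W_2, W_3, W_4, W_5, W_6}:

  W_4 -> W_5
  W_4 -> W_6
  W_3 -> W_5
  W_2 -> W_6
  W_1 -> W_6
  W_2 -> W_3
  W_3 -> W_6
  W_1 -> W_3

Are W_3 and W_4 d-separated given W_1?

Enumerating the 4 paths from W_3 to W_4 and testing each for blocking by {W_1}:
  1. W_3 ← W_2 → W_6 ← W_4 — W_2:fork[open]; W_6:collider[blocks] ⇒ blocked
  2. W_3 ← W_1 → W_6 ← W_4 — W_1:fork[blocks]; W_6:collider[blocks] ⇒ blocked
  3. W_3 → W_6 ← W_4 — W_6:collider[blocks] ⇒ blocked
  4. W_3 → W_5 ← W_4 — W_5:collider[blocks] ⇒ blocked
Every path is blocked, so W_3 and W_4 are d-separated given {W_1}.

Yes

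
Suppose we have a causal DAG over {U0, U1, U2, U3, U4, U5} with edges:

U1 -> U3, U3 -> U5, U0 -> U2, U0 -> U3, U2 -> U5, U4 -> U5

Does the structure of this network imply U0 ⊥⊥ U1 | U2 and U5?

No

2 paths connect U0 and U1; each must be blocked for d-separation to hold:
Path 1: U0 → U3 ← U1
  U3 is a collider and its descendant U5 is conditioned on, which opens it — no node blocks this path, so it is active.
Path 2: U0 → U2 → U5 ← U3 ← U1
  U2 is a chain here and U2 is conditioned on, so the path is blocked at U2.
Because an active path exists, U0 and U1 are not d-separated.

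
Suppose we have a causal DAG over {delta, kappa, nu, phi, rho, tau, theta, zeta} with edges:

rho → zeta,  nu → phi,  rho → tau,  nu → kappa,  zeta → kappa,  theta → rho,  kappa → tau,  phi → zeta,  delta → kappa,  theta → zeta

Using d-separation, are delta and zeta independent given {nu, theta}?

Enumerating the 4 paths from delta to zeta and testing each for blocking by {nu, theta}:
Path 1: delta → kappa → tau ← rho → zeta
  tau is a collider here and neither tau nor any of its descendants is conditioned on, so the collider stays closed — the path is blocked at tau.
Path 2: delta → kappa → tau ← rho ← theta → zeta
  tau is a collider here and neither tau nor any of its descendants is conditioned on, so the collider stays closed — the path is blocked at tau.
Path 3: delta → kappa ← nu → phi → zeta
  kappa is a collider here and neither kappa nor any of its descendants is conditioned on, so the collider stays closed — the path is blocked at kappa.
Path 4: delta → kappa ← zeta
  kappa is a collider here and neither kappa nor any of its descendants is conditioned on, so the collider stays closed — the path is blocked at kappa.
Since every path is blocked, d-separation holds.

Yes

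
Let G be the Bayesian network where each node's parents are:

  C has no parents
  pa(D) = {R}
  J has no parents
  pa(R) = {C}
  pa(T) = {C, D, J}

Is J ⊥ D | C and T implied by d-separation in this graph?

2 paths connect J and D; each must be blocked for d-separation to hold:
Path 1: J → T ← C → R → D
  C is a fork here and C is conditioned on, so the path is blocked at C.
Path 2: J → T ← D
  T is a collider and T is conditioned on, which opens it — no node blocks this path, so it is active.
At least one path is unblocked, so d-separation fails.

No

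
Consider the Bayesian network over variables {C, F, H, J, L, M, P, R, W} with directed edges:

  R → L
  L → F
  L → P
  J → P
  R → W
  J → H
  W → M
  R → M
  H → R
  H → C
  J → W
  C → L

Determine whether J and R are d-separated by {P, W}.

6 paths connect J and R; each must be blocked for d-separation to hold:
Path 1: J → W ← R
  W is a collider and W is conditioned on, which opens it — no node blocks this path, so it is active.
Path 2: J → W → M ← R
  W is a chain here and W is conditioned on, so the path is blocked at W.
Path 3: J → P ← L ← R
  P is a collider and P is conditioned on, which opens it; L is a chain and L is not conditioned on — no node blocks this path, so it is active.
Path 4: J → P ← L ← C ← H → R
  P is a collider and P is conditioned on, which opens it; L is a chain and L is not conditioned on; C is a chain and C is not conditioned on; H is a fork and H is not conditioned on — no node blocks this path, so it is active.
Path 5: J → H → R
  H is a chain and H is not conditioned on — no node blocks this path, so it is active.
Path 6: J → H → C → L ← R
  H is a chain and H is not conditioned on; C is a chain and C is not conditioned on; L is a collider and its descendant P is conditioned on, which opens it — no node blocks this path, so it is active.
At least one path is unblocked, so d-separation fails.

No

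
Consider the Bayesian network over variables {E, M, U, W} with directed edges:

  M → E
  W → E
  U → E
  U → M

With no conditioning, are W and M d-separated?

Yes

There are 2 undirected paths between W and M; checking each against the conditioning set ∅:
  1. W → E ← M — E:collider[blocks] ⇒ blocked
  2. W → E ← U → M — E:collider[blocks]; U:fork[open] ⇒ blocked
Since every path is blocked, d-separation holds.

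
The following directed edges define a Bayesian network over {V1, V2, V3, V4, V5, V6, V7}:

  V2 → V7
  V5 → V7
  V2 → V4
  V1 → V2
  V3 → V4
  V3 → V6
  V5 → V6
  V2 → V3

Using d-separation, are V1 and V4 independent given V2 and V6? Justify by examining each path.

We examine all 3 paths between V1 and V4:
Path 1: V1 → V2 → V7 ← V5 → V6 ← V3 → V4
  V2 is a chain here and V2 is conditioned on, so the path is blocked at V2.
Path 2: V1 → V2 → V3 → V4
  V2 is a chain here and V2 is conditioned on, so the path is blocked at V2.
Path 3: V1 → V2 → V4
  V2 is a chain here and V2 is conditioned on, so the path is blocked at V2.
All paths are blocked; V1 ⊥ V4 | {V2, V6} holds.

Yes — V1 and V4 are d-separated given {V2, V6}.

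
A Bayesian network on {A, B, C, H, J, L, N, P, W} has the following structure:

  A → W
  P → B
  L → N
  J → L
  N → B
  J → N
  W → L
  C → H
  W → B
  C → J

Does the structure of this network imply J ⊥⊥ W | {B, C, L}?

4 paths connect J and W; each must be blocked for d-separation to hold:
  1. J → N → B ← W — N:chain[open]; B:collider[open] ⇒ active
  2. J → N ← L ← W — N:collider[open]; L:chain[blocks] ⇒ blocked
  3. J → L ← W — L:collider[open] ⇒ active
  4. J → L → N → B ← W — L:chain[blocks]; N:chain[open]; B:collider[open] ⇒ blocked
Since the path J → N → B ← W is active, J and W are not d-separated given {B, C, L}.

No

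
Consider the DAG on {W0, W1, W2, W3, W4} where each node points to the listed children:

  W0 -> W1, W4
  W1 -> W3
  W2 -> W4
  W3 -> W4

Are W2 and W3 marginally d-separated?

Yes

There are 2 undirected paths between W2 and W3; checking each against the conditioning set ∅:
Path 1: W2 → W4 ← W0 → W1 → W3
  W4 is a collider here and neither W4 nor any of its descendants is conditioned on, so the collider stays closed — the path is blocked at W4.
Path 2: W2 → W4 ← W3
  W4 is a collider here and neither W4 nor any of its descendants is conditioned on, so the collider stays closed — the path is blocked at W4.
Since every path is blocked, d-separation holds.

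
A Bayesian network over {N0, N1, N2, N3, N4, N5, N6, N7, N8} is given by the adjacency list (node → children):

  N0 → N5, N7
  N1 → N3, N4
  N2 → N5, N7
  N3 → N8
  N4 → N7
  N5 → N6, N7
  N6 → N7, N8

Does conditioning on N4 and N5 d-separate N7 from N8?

5 paths connect N7 and N8; each must be blocked for d-separation to hold:
Path 1: N7 ← N2 → N5 → N6 → N8
  N5 is a chain here and N5 is conditioned on, so the path is blocked at N5.
Path 2: N7 ← N0 → N5 → N6 → N8
  N5 is a chain here and N5 is conditioned on, so the path is blocked at N5.
Path 3: N7 ← N5 → N6 → N8
  N5 is a fork here and N5 is conditioned on, so the path is blocked at N5.
Path 4: N7 ← N6 → N8
  N6 is a fork and N6 is not conditioned on — no node blocks this path, so it is active.
Path 5: N7 ← N4 ← N1 → N3 → N8
  N4 is a chain here and N4 is conditioned on, so the path is blocked at N4.
At least one path is unblocked, so d-separation fails.

No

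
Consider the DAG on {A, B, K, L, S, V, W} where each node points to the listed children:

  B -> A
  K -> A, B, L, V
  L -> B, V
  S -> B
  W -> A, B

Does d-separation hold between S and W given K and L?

Yes

We examine all 5 paths between S and W:
  1. S → B → A ← W — B:chain[open]; A:collider[blocks] ⇒ blocked
  2. S → B ← K → A ← W — B:collider[blocks]; K:fork[blocks]; A:collider[blocks] ⇒ blocked
  3. S → B ← W — B:collider[blocks] ⇒ blocked
  4. S → B ← L ← K → A ← W — B:collider[blocks]; L:chain[blocks]; K:fork[blocks]; A:collider[blocks] ⇒ blocked
  5. S → B ← L → V ← K → A ← W — B:collider[blocks]; L:fork[blocks]; V:collider[blocks]; K:fork[blocks]; A:collider[blocks] ⇒ blocked
Since every path is blocked, d-separation holds.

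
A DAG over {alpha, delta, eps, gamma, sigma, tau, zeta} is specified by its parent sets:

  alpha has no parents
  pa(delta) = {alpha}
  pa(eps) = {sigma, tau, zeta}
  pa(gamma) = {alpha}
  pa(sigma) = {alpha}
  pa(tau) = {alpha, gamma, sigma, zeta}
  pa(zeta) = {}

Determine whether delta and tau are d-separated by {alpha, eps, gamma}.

There are 5 undirected paths between delta and tau; checking each against the conditioning set {alpha, eps, gamma}:
Path 1: delta ← alpha → tau
  alpha is a fork here and alpha is conditioned on, so the path is blocked at alpha.
Path 2: delta ← alpha → gamma → tau
  alpha is a fork here and alpha is conditioned on, so the path is blocked at alpha.
Path 3: delta ← alpha → sigma → tau
  alpha is a fork here and alpha is conditioned on, so the path is blocked at alpha.
Path 4: delta ← alpha → sigma → eps ← zeta → tau
  alpha is a fork here and alpha is conditioned on, so the path is blocked at alpha.
Path 5: delta ← alpha → sigma → eps ← tau
  alpha is a fork here and alpha is conditioned on, so the path is blocked at alpha.
Every path is blocked, so delta and tau are d-separated given {alpha, eps, gamma}.

Yes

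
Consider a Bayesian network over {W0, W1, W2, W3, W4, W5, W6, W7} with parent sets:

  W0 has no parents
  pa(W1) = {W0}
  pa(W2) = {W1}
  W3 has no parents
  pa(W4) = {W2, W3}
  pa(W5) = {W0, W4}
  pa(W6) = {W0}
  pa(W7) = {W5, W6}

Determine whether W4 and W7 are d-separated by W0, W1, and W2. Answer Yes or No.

We examine all 4 paths between W4 and W7:
Path 1: W4 ← W2 ← W1 ← W0 → W6 → W7
  W2 is a chain here and W2 is conditioned on, so the path is blocked at W2.
Path 2: W4 ← W2 ← W1 ← W0 → W5 → W7
  W2 is a chain here and W2 is conditioned on, so the path is blocked at W2.
Path 3: W4 → W5 → W7
  W5 is a chain and W5 is not conditioned on — no node blocks this path, so it is active.
Path 4: W4 → W5 ← W0 → W6 → W7
  W5 is a collider here and neither W5 nor any of its descendants is conditioned on, so the collider stays closed — the path is blocked at W5.
At least one path is unblocked, so d-separation fails.

No — W4 and W7 are not d-separated given {W0, W1, W2}.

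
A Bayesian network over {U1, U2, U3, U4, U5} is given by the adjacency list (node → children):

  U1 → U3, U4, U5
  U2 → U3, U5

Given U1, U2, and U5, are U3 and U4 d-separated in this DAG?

Yes

Enumerating the 2 paths from U3 to U4 and testing each for blocking by {U1, U2, U5}:
Path 1: U3 ← U2 → U5 ← U1 → U4
  U2 is a fork here and U2 is conditioned on, so the path is blocked at U2.
Path 2: U3 ← U1 → U4
  U1 is a fork here and U1 is conditioned on, so the path is blocked at U1.
All paths are blocked; U3 ⊥ U4 | {U1, U2, U5} holds.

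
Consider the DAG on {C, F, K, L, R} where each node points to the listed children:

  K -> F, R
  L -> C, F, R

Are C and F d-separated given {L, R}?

Yes

Enumerating the 2 paths from C to F and testing each for blocking by {L, R}:
Path 1: C ← L → F
  L is a fork here and L is conditioned on, so the path is blocked at L.
Path 2: C ← L → R ← K → F
  L is a fork here and L is conditioned on, so the path is blocked at L.
Every path is blocked, so C and F are d-separated given {L, R}.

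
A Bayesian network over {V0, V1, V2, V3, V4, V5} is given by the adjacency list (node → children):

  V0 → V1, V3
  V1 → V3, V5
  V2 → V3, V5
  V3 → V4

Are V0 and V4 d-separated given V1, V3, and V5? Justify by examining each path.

There are 3 undirected paths between V0 and V4; checking each against the conditioning set {V1, V3, V5}:
Path 1: V0 → V1 → V5 ← V2 → V3 → V4
  V1 is a chain here and V1 is conditioned on, so the path is blocked at V1.
Path 2: V0 → V1 → V3 → V4
  V1 is a chain here and V1 is conditioned on, so the path is blocked at V1.
Path 3: V0 → V3 → V4
  V3 is a chain here and V3 is conditioned on, so the path is blocked at V3.
All paths are blocked; V0 ⊥ V4 | {V1, V3, V5} holds.

Yes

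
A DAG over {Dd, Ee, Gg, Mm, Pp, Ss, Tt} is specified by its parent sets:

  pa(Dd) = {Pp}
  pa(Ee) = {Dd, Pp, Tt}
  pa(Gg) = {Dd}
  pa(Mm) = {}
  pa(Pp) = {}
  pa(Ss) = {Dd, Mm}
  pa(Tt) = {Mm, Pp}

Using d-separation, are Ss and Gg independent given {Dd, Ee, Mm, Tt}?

Yes

5 paths connect Ss and Gg; each must be blocked for d-separation to hold:
  1. Ss ← Dd → Gg — Dd:fork[blocks] ⇒ blocked
  2. Ss ← Mm → Tt → Ee ← Dd → Gg — Mm:fork[blocks]; Tt:chain[blocks]; Ee:collider[open]; Dd:fork[blocks] ⇒ blocked
  3. Ss ← Mm → Tt → Ee ← Pp → Dd → Gg — Mm:fork[blocks]; Tt:chain[blocks]; Ee:collider[open]; Pp:fork[open]; Dd:chain[blocks] ⇒ blocked
  4. Ss ← Mm → Tt ← Pp → Ee ← Dd → Gg — Mm:fork[blocks]; Tt:collider[open]; Pp:fork[open]; Ee:collider[open]; Dd:fork[blocks] ⇒ blocked
  5. Ss ← Mm → Tt ← Pp → Dd → Gg — Mm:fork[blocks]; Tt:collider[open]; Pp:fork[open]; Dd:chain[blocks] ⇒ blocked
Since every path is blocked, d-separation holds.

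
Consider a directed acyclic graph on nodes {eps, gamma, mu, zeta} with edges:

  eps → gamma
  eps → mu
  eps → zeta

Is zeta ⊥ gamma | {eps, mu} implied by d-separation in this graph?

There is one path between zeta and gamma:
Path 1: zeta ← eps → gamma
  eps is a fork here and eps is conditioned on, so the path is blocked at eps.
All paths are blocked; zeta ⊥ gamma | {eps, mu} holds.

Yes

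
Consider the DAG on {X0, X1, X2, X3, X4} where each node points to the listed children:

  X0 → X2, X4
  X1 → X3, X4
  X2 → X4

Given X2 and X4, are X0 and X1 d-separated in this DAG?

We examine all 2 paths between X0 and X1:
  1. X0 → X4 ← X1 — X4:collider[open] ⇒ active
  2. X0 → X2 → X4 ← X1 — X2:chain[blocks]; X4:collider[open] ⇒ blocked
Because an active path exists, X0 and X1 are not d-separated.

No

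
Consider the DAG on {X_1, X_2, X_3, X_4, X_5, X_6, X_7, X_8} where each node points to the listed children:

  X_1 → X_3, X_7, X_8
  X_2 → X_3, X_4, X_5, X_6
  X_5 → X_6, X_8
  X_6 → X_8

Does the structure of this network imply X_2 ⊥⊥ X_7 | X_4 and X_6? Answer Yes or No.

Yes

Enumerating the 5 paths from X_2 to X_7 and testing each for blocking by {X_4, X_6}:
Path 1: X_2 → X_5 → X_8 ← X_1 → X_7
  X_8 is a collider here and neither X_8 nor any of its descendants is conditioned on, so the collider stays closed — the path is blocked at X_8.
Path 2: X_2 → X_5 → X_6 → X_8 ← X_1 → X_7
  X_6 is a chain here and X_6 is conditioned on, so the path is blocked at X_6.
Path 3: X_2 → X_6 → X_8 ← X_1 → X_7
  X_6 is a chain here and X_6 is conditioned on, so the path is blocked at X_6.
Path 4: X_2 → X_6 ← X_5 → X_8 ← X_1 → X_7
  X_8 is a collider here and neither X_8 nor any of its descendants is conditioned on, so the collider stays closed — the path is blocked at X_8.
Path 5: X_2 → X_3 ← X_1 → X_7
  X_3 is a collider here and neither X_3 nor any of its descendants is conditioned on, so the collider stays closed — the path is blocked at X_3.
Since every path is blocked, d-separation holds.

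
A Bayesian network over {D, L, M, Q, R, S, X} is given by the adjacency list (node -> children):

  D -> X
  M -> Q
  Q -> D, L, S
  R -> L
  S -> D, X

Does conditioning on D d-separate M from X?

Enumerating the 4 paths from M to X and testing each for blocking by {D}:
Path 1: M → Q → D → X
  D is a chain here and D is conditioned on, so the path is blocked at D.
Path 2: M → Q → D ← S → X
  Q is a chain and Q is not conditioned on; D is a collider and D is conditioned on, which opens it; S is a fork and S is not conditioned on — no node blocks this path, so it is active.
Path 3: M → Q → S → X
  Q is a chain and Q is not conditioned on; S is a chain and S is not conditioned on — no node blocks this path, so it is active.
Path 4: M → Q → S → D → X
  D is a chain here and D is conditioned on, so the path is blocked at D.
Because an active path exists, M and X are not d-separated.

No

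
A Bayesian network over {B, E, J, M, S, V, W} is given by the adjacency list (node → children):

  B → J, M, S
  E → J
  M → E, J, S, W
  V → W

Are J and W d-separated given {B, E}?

No

Enumerating the 4 paths from J to W and testing each for blocking by {B, E}:
Path 1: J ← B → S ← M → W
  B is a fork here and B is conditioned on, so the path is blocked at B.
Path 2: J ← B → M → W
  B is a fork here and B is conditioned on, so the path is blocked at B.
Path 3: J ← E ← M → W
  E is a chain here and E is conditioned on, so the path is blocked at E.
Path 4: J ← M → W
  M is a fork and M is not conditioned on — no node blocks this path, so it is active.
Because an active path exists, J and W are not d-separated.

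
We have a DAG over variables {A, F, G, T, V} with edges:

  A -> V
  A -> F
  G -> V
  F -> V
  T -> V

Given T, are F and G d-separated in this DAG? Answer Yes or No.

Yes

2 paths connect F and G; each must be blocked for d-separation to hold:
Path 1: F ← A → V ← G
  V is a collider here and neither V nor any of its descendants is conditioned on, so the collider stays closed — the path is blocked at V.
Path 2: F → V ← G
  V is a collider here and neither V nor any of its descendants is conditioned on, so the collider stays closed — the path is blocked at V.
Since every path is blocked, d-separation holds.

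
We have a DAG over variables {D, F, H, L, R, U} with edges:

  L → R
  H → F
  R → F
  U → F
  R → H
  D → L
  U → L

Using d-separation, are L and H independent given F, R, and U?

Yes

4 paths connect L and H; each must be blocked for d-separation to hold:
  1. L → R → H — R:chain[blocks] ⇒ blocked
  2. L → R → F ← H — R:chain[blocks]; F:collider[open] ⇒ blocked
  3. L ← U → F ← H — U:fork[blocks]; F:collider[open] ⇒ blocked
  4. L ← U → F ← R → H — U:fork[blocks]; F:collider[open]; R:fork[blocks] ⇒ blocked
Every path is blocked, so L and H are d-separated given {F, R, U}.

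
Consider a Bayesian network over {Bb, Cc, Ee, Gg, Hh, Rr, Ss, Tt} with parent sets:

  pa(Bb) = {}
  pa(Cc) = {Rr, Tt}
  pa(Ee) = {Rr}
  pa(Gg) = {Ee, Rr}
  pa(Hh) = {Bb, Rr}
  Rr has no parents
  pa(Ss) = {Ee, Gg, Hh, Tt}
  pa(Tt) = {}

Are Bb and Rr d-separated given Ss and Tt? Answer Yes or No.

Enumerating the 6 paths from Bb to Rr and testing each for blocking by {Ss, Tt}:
Path 1: Bb → Hh → Ss ← Ee → Gg ← Rr
  Hh is a chain and Hh is not conditioned on; Ss is a collider and Ss is conditioned on, which opens it; Ee is a fork and Ee is not conditioned on; Gg is a collider and its descendant Ss is conditioned on, which opens it — no node blocks this path, so it is active.
Path 2: Bb → Hh → Ss ← Ee ← Rr
  Hh is a chain and Hh is not conditioned on; Ss is a collider and Ss is conditioned on, which opens it; Ee is a chain and Ee is not conditioned on — no node blocks this path, so it is active.
Path 3: Bb → Hh → Ss ← Gg ← Ee ← Rr
  Hh is a chain and Hh is not conditioned on; Ss is a collider and Ss is conditioned on, which opens it; Gg is a chain and Gg is not conditioned on; Ee is a chain and Ee is not conditioned on — no node blocks this path, so it is active.
Path 4: Bb → Hh → Ss ← Gg ← Rr
  Hh is a chain and Hh is not conditioned on; Ss is a collider and Ss is conditioned on, which opens it; Gg is a chain and Gg is not conditioned on — no node blocks this path, so it is active.
Path 5: Bb → Hh → Ss ← Tt → Cc ← Rr
  Tt is a fork here and Tt is conditioned on, so the path is blocked at Tt.
Path 6: Bb → Hh ← Rr
  Hh is a collider and its descendant Ss is conditioned on, which opens it — no node blocks this path, so it is active.
Since the path Bb → Hh → Ss ← Ee → Gg ← Rr is active, Bb and Rr are not d-separated given {Ss, Tt}.

No — Bb and Rr are not d-separated given {Ss, Tt}.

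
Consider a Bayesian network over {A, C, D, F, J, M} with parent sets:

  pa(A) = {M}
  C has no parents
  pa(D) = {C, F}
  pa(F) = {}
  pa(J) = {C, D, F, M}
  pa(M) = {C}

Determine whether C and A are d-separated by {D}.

No

4 paths connect C and A; each must be blocked for d-separation to hold:
  1. C → D ← F → J ← M → A — D:collider[open]; F:fork[open]; J:collider[blocks]; M:fork[open] ⇒ blocked
  2. C → D → J ← M → A — D:chain[blocks]; J:collider[blocks]; M:fork[open] ⇒ blocked
  3. C → M → A — M:chain[open] ⇒ active
  4. C → J ← M → A — J:collider[blocks]; M:fork[open] ⇒ blocked
Because an active path exists, C and A are not d-separated.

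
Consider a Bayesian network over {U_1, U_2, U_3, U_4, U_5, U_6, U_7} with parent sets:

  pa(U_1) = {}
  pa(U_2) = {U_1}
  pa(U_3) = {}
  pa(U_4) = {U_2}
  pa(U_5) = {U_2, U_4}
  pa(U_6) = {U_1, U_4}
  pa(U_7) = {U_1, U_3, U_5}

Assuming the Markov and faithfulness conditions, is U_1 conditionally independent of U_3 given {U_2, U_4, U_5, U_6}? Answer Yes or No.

Yes

5 paths connect U_1 and U_3; each must be blocked for d-separation to hold:
  1. U_1 → U_2 → U_4 → U_5 → U_7 ← U_3 — U_2:chain[blocks]; U_4:chain[blocks]; U_5:chain[blocks]; U_7:collider[blocks] ⇒ blocked
  2. U_1 → U_2 → U_5 → U_7 ← U_3 — U_2:chain[blocks]; U_5:chain[blocks]; U_7:collider[blocks] ⇒ blocked
  3. U_1 → U_6 ← U_4 ← U_2 → U_5 → U_7 ← U_3 — U_6:collider[open]; U_4:chain[blocks]; U_2:fork[blocks]; U_5:chain[blocks]; U_7:collider[blocks] ⇒ blocked
  4. U_1 → U_6 ← U_4 → U_5 → U_7 ← U_3 — U_6:collider[open]; U_4:fork[blocks]; U_5:chain[blocks]; U_7:collider[blocks] ⇒ blocked
  5. U_1 → U_7 ← U_3 — U_7:collider[blocks] ⇒ blocked
Every path is blocked, so U_1 and U_3 are d-separated given {U_2, U_4, U_5, U_6}.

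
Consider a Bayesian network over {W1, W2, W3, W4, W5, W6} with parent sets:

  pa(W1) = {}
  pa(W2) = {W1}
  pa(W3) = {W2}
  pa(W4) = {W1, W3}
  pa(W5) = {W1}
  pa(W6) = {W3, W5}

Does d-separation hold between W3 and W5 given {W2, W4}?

No

Enumerating the 3 paths from W3 to W5 and testing each for blocking by {W2, W4}:
Path 1: W3 → W4 ← W1 → W5
  W4 is a collider and W4 is conditioned on, which opens it; W1 is a fork and W1 is not conditioned on — no node blocks this path, so it is active.
Path 2: W3 → W6 ← W5
  W6 is a collider here and neither W6 nor any of its descendants is conditioned on, so the collider stays closed — the path is blocked at W6.
Path 3: W3 ← W2 ← W1 → W5
  W2 is a chain here and W2 is conditioned on, so the path is blocked at W2.
Since the path W3 → W4 ← W1 → W5 is active, W3 and W5 are not d-separated given {W2, W4}.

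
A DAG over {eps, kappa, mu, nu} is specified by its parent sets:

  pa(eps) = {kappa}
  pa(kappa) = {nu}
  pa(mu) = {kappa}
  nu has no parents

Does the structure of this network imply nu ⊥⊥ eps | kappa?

Only one path connects nu and eps:
  1. nu → kappa → eps — kappa:chain[blocks] ⇒ blocked
Since every path is blocked, d-separation holds.

Yes — nu and eps are d-separated given {kappa}.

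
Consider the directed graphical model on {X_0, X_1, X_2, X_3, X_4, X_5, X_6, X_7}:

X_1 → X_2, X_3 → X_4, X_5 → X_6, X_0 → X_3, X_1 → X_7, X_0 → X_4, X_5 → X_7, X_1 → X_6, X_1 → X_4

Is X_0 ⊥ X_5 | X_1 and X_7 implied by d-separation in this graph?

There are 4 undirected paths between X_0 and X_5; checking each against the conditioning set {X_1, X_7}:
Path 1: X_0 → X_3 → X_4 ← X_1 → X_6 ← X_5
  X_4 is a collider here and neither X_4 nor any of its descendants is conditioned on, so the collider stays closed — the path is blocked at X_4.
Path 2: X_0 → X_3 → X_4 ← X_1 → X_7 ← X_5
  X_4 is a collider here and neither X_4 nor any of its descendants is conditioned on, so the collider stays closed — the path is blocked at X_4.
Path 3: X_0 → X_4 ← X_1 → X_6 ← X_5
  X_4 is a collider here and neither X_4 nor any of its descendants is conditioned on, so the collider stays closed — the path is blocked at X_4.
Path 4: X_0 → X_4 ← X_1 → X_7 ← X_5
  X_4 is a collider here and neither X_4 nor any of its descendants is conditioned on, so the collider stays closed — the path is blocked at X_4.
All paths are blocked; X_0 ⊥ X_5 | {X_1, X_7} holds.

Yes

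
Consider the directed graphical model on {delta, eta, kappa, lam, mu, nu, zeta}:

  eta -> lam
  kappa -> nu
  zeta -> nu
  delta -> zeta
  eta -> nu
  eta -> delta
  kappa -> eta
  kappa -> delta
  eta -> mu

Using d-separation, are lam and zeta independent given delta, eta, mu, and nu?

Yes

Enumerating the 6 paths from lam to zeta and testing each for blocking by {delta, eta, mu, nu}:
Path 1: lam ← eta → nu ← zeta
  eta is a fork here and eta is conditioned on, so the path is blocked at eta.
Path 2: lam ← eta → nu ← kappa → delta → zeta
  eta is a fork here and eta is conditioned on, so the path is blocked at eta.
Path 3: lam ← eta → delta → zeta
  eta is a fork here and eta is conditioned on, so the path is blocked at eta.
Path 4: lam ← eta → delta ← kappa → nu ← zeta
  eta is a fork here and eta is conditioned on, so the path is blocked at eta.
Path 5: lam ← eta ← kappa → nu ← zeta
  eta is a chain here and eta is conditioned on, so the path is blocked at eta.
Path 6: lam ← eta ← kappa → delta → zeta
  eta is a chain here and eta is conditioned on, so the path is blocked at eta.
Every path is blocked, so lam and zeta are d-separated given {delta, eta, mu, nu}.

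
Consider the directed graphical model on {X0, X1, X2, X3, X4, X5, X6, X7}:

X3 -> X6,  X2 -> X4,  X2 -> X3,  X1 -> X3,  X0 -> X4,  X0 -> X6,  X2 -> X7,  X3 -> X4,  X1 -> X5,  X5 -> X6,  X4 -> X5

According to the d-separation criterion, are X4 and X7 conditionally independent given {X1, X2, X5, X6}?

There are 6 undirected paths between X4 and X7; checking each against the conditioning set {X1, X2, X5, X6}:
  1. X4 → X5 ← X1 → X3 ← X2 → X7 — X5:collider[open]; X1:fork[blocks]; X3:collider[open]; X2:fork[blocks] ⇒ blocked
  2. X4 → X5 → X6 ← X3 ← X2 → X7 — X5:chain[blocks]; X6:collider[open]; X3:chain[open]; X2:fork[blocks] ⇒ blocked
  3. X4 ← X2 → X7 — X2:fork[blocks] ⇒ blocked
  4. X4 ← X3 ← X2 → X7 — X3:chain[open]; X2:fork[blocks] ⇒ blocked
  5. X4 ← X0 → X6 ← X5 ← X1 → X3 ← X2 → X7 — X0:fork[open]; X6:collider[open]; X5:chain[blocks]; X1:fork[blocks]; X3:collider[open]; X2:fork[blocks] ⇒ blocked
  6. X4 ← X0 → X6 ← X3 ← X2 → X7 — X0:fork[open]; X6:collider[open]; X3:chain[open]; X2:fork[blocks] ⇒ blocked
Every path is blocked, so X4 and X7 are d-separated given {X1, X2, X5, X6}.

Yes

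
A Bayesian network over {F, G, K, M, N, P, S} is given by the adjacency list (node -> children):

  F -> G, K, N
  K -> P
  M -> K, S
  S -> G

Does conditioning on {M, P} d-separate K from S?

2 paths connect K and S; each must be blocked for d-separation to hold:
Path 1: K ← M → S
  M is a fork here and M is conditioned on, so the path is blocked at M.
Path 2: K ← F → G ← S
  G is a collider here and neither G nor any of its descendants is conditioned on, so the collider stays closed — the path is blocked at G.
Every path is blocked, so K and S are d-separated given {M, P}.

Yes — K and S are d-separated given {M, P}.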